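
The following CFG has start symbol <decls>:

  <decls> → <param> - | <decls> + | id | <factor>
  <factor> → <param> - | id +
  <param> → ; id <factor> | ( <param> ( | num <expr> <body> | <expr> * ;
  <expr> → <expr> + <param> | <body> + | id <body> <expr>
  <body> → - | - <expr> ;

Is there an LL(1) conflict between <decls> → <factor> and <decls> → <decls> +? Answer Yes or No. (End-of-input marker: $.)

Yes

FIRST(<factor>) = { (, -, ;, id, num } and FIRST(<decls> +) = { (, -, ;, id, num }.
Both contain (, so the two alternatives are not disjoint — LL(1) conflict.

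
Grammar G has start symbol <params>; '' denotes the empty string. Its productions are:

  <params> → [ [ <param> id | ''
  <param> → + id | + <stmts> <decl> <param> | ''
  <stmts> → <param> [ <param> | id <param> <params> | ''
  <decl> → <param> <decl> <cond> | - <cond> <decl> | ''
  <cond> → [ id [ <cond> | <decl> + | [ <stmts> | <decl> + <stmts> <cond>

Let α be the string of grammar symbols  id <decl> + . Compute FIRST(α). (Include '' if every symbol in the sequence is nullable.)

id is a terminal; add {id} and stop.

{ id }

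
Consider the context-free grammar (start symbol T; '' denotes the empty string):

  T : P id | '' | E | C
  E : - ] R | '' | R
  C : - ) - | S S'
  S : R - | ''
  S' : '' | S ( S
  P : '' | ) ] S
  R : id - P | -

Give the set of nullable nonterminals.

{ C, E, P, S, S', T }

Directly nullable (have an ''-production): T, E, S, S', P.
C : S S' with every symbol nullable, so C is nullable.
No other nonterminal has a production whose RHS symbols are all nullable.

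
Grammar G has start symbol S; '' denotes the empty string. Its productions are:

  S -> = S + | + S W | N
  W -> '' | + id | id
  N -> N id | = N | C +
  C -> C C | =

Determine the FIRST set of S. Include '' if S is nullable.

S -> = S + contributes {=}.
S -> + S W contributes {+}.
From S -> N: add FIRST(N) = { = }.
Union: FIRST(S) = { +, = }.

{ +, = }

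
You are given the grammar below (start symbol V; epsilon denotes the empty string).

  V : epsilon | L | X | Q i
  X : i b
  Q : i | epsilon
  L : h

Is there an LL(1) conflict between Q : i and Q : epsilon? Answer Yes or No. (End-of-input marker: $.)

FIRST(i) = { i } and FIRST(epsilon) = { epsilon }.
The second alternative is nullable and FOLLOW(Q) = { i } shares i with FIRST of the first — conflict.

Yes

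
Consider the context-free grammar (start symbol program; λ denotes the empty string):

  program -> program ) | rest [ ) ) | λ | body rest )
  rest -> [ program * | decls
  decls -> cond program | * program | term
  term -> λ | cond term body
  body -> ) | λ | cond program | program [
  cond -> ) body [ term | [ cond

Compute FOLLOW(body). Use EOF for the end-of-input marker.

{ ), *, [ }

In program -> body rest ): add FIRST(rest )) = { ), *, [ }.
In term -> cond term body: body is at the end, add FOLLOW(term) = { ), *, [ }.
In cond -> ) body [ term: add FIRST([ term) = { [ }.
Union: FOLLOW(body) = { ), *, [ }.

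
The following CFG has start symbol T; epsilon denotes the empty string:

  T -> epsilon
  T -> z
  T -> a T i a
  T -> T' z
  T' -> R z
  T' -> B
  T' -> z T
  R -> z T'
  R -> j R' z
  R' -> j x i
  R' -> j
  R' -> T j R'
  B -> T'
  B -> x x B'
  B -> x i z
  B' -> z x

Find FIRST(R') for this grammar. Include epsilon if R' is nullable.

{ a, j, x, z }

R' -> j x i contributes {j}.
R' -> j contributes {j}.
From R' -> T j R': T nullable, take FIRST(T) ∪ {j} = { a, j, x, z }.
Union: FIRST(R') = { a, j, x, z }.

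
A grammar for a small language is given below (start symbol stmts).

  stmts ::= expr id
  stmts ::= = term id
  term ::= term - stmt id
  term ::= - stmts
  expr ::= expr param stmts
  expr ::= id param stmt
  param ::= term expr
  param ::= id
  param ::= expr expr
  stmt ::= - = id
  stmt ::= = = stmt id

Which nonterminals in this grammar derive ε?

No nonterminal has an empty production or an RHS whose symbols are all nullable.

{ } (none)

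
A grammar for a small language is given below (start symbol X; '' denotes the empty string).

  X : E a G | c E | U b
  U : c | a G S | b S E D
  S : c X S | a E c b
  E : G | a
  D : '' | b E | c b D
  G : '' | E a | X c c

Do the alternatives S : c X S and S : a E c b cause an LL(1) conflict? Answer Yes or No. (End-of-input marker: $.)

FIRST(c X S) = { c } and FIRST(a E c b) = { a }.
The FIRST sets are disjoint and neither alternative is nullable — no conflict.

No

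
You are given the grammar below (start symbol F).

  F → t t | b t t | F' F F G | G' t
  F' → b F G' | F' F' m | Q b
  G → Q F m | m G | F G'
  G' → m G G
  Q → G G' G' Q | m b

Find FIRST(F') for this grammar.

{ b, m, t }

F' → b F G' contributes {b}.
From F' → F' F' m: add FIRST(F') = { b, m, t }.
From F' → Q b: add FIRST(Q) = { b, m, t }.
Union: FIRST(F') = { b, m, t }.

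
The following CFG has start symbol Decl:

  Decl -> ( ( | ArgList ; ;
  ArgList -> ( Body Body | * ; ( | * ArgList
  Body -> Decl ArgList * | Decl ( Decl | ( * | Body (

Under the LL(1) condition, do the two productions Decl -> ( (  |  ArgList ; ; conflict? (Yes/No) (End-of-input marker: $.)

FIRST(( () = { ( } and FIRST(ArgList ; ;) = { (, * }.
Both contain (, so the two alternatives are not disjoint — LL(1) conflict.

Yes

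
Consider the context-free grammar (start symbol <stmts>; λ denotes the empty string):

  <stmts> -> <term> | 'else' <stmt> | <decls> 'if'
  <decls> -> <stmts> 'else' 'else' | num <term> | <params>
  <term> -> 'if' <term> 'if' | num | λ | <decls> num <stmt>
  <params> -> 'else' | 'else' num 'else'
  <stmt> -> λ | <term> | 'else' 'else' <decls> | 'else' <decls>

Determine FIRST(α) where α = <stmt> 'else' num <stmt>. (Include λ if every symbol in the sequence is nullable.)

{ 'else', 'if', num }

Add FIRST(<stmt>)\{λ} = { 'else', 'if', num }; <stmt> is nullable, continue.
'else' is a terminal; add {'else'} and stop.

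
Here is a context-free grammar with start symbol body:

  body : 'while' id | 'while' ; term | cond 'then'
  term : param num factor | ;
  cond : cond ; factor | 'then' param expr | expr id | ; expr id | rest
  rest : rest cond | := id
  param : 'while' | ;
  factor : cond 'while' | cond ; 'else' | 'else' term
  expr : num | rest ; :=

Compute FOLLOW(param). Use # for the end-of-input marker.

{ :=, num }

In term : param num factor: add FIRST(num factor) = { num }.
In cond : 'then' param expr: add FIRST(expr) = { :=, num }.
Union: FOLLOW(param) = { :=, num }.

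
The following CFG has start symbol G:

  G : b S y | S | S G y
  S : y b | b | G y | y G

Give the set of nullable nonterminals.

No nonterminal has an empty production or an RHS whose symbols are all nullable.

{ } (none)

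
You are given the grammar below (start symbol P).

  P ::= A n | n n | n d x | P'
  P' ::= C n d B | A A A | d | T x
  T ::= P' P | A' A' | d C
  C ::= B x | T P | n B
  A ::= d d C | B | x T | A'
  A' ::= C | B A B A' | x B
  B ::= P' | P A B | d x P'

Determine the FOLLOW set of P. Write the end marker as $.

P is the start symbol, so $ ∈ FOLLOW(P).
In T ::= P' P: P is at the end, add FOLLOW(T) = { $, d, n, x }.
In C ::= T P: P is at the end, add FOLLOW(C) = { $, d, n, x }.
In B ::= P A B: add FIRST(A B) = { d, n, x }.
Union: FOLLOW(P) = { $, d, n, x }.

{ $, d, n, x }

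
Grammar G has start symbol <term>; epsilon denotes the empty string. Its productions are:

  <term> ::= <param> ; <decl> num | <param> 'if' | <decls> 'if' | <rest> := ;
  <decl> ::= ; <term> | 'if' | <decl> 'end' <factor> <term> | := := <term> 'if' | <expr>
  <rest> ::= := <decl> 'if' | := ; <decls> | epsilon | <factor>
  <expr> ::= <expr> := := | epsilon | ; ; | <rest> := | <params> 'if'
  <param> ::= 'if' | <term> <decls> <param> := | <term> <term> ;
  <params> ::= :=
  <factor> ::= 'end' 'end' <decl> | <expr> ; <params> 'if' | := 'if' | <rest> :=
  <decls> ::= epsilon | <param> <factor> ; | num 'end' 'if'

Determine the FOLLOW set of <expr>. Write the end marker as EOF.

{ 'end', 'if', :=, ;, num }

In <decl> ::= <expr>: <expr> is at the end, add FOLLOW(<decl>) = { 'end', 'if', :=, ;, num }.
In <expr> ::= <expr> := :=: add FIRST(:= :=) = { := }.
In <factor> ::= <expr> ; <params> 'if': add FIRST(; <params> 'if') = { ; }.
Union: FOLLOW(<expr>) = { 'end', 'if', :=, ;, num }.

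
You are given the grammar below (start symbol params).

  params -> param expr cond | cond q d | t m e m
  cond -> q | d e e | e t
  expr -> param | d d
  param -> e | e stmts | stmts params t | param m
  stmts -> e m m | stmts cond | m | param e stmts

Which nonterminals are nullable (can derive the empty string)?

No nonterminal has an empty production or an RHS whose symbols are all nullable.

{ } (none)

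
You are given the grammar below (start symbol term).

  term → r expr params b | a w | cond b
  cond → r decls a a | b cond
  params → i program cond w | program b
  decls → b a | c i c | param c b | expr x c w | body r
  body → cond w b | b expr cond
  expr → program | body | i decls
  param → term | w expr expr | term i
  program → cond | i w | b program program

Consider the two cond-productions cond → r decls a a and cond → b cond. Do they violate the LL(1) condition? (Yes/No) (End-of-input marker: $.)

FIRST(r decls a a) = { r } and FIRST(b cond) = { b }.
The FIRST sets are disjoint and neither alternative is nullable — no conflict.

No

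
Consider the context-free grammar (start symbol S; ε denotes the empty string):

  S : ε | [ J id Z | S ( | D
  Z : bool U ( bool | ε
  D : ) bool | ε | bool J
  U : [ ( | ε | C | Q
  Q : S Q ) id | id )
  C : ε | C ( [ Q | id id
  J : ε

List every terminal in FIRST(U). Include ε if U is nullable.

{ (, ), [, bool, id, ε }

U : [ ( contributes {[}.
U : ε contributes ε.
From U : C: add FIRST(C) = { (, id, ε } (including ε since C is nullable).
From U : Q: add FIRST(Q) = { (, ), [, bool, id }.
Union: FIRST(U) = { (, ), [, bool, id, ε }.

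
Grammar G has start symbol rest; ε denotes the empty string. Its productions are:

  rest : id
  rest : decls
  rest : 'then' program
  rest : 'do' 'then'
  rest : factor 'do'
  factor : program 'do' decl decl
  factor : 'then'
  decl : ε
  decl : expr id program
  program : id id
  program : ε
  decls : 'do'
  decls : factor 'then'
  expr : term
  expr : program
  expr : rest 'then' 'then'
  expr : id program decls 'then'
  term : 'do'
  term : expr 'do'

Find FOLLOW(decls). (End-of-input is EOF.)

{ EOF, 'then' }

In rest : decls: decls is at the end, add FOLLOW(rest) = { EOF, 'then' }.
In expr : id program decls 'then': add FIRST('then') = { 'then' }.
Union: FOLLOW(decls) = { EOF, 'then' }.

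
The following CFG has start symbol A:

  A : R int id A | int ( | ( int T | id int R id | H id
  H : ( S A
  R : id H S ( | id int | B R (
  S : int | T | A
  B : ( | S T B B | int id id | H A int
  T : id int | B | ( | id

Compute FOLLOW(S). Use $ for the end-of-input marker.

{ (, id, int }

In H : ( S A: add FIRST(A) = { (, id, int }.
In R : id H S (: add FIRST(() = { ( }.
In B : S T B B: add FIRST(T B B) = { (, id, int }.
Union: FOLLOW(S) = { (, id, int }.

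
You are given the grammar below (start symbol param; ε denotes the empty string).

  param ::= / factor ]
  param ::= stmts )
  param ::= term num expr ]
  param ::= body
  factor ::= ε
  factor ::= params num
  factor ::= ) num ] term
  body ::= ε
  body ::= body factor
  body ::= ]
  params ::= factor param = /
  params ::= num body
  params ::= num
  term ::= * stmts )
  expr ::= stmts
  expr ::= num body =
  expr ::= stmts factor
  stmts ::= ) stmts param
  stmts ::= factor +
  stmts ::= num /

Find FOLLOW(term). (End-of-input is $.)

{ $, ), *, +, /, =, ], num }

In param ::= term num expr ]: add FIRST(num expr ]) = { num }.
In factor ::= ) num ] term: term is at the end, add FOLLOW(factor) = { $, ), *, +, /, =, ], num }.
Union: FOLLOW(term) = { $, ), *, +, /, =, ], num }.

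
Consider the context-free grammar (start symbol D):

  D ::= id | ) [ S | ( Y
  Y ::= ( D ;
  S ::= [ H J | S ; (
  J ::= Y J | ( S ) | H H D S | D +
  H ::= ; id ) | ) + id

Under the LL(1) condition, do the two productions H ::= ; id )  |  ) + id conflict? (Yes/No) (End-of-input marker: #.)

FIRST(; id )) = { ; } and FIRST() + id) = { ) }.
The FIRST sets are disjoint and neither alternative is nullable — no conflict.

No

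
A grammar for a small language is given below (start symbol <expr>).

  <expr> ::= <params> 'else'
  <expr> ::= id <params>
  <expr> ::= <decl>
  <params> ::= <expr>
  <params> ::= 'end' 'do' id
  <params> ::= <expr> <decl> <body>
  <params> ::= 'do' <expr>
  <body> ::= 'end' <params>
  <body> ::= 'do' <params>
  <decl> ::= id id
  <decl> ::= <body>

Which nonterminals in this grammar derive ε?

{ } (none)

No nonterminal has an empty production or an RHS whose symbols are all nullable.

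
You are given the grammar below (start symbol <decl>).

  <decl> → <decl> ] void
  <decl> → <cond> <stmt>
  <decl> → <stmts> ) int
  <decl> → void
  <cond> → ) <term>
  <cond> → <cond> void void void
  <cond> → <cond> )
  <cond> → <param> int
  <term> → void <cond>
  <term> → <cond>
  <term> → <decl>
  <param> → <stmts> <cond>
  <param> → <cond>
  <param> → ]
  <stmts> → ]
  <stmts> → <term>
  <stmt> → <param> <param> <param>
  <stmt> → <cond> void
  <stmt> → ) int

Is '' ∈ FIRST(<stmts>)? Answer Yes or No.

No

No nonterminal in this grammar is nullable.
No production of <stmts> has an RHS whose symbols are all nullable, so <stmts> is not nullable.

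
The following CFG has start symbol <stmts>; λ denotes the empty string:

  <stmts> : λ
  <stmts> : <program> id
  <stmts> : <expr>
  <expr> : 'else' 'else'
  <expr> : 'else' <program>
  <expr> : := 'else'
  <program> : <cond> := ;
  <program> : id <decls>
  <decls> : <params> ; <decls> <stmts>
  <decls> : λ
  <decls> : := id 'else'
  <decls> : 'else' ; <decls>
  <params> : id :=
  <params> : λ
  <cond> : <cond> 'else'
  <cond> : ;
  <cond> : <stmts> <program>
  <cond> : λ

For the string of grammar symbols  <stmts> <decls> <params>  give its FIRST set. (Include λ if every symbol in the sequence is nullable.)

Add FIRST(<stmts>)\{λ} = { 'else', :=, ;, id }; <stmts> is nullable, continue.
Add FIRST(<decls>)\{λ} = { 'else', :=, ;, id }; <decls> is nullable, continue.
Add FIRST(<params>)\{λ} = { id }; <params> is nullable, continue.
Every symbol is nullable, so include λ.

{ 'else', :=, ;, id, λ }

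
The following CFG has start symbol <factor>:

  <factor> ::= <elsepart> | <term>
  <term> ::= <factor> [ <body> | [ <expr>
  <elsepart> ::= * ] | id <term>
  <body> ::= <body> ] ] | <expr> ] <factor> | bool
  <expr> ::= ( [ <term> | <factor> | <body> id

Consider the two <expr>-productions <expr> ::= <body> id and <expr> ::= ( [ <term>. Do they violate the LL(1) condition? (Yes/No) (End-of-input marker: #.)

Yes

FIRST(<body> id) = { (, *, [, bool, id } and FIRST(( [ <term>) = { ( }.
Both contain (, so the two alternatives are not disjoint — LL(1) conflict.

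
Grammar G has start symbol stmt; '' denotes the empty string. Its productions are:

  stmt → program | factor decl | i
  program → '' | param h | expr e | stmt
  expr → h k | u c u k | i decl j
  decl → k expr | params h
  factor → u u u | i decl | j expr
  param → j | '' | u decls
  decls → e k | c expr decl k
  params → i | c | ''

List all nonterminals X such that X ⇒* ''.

{ param, params, program, stmt }

Directly nullable (have an ''-production): program, param, params.
stmt → program with every symbol nullable, so stmt is nullable.
No other nonterminal has a production whose RHS symbols are all nullable.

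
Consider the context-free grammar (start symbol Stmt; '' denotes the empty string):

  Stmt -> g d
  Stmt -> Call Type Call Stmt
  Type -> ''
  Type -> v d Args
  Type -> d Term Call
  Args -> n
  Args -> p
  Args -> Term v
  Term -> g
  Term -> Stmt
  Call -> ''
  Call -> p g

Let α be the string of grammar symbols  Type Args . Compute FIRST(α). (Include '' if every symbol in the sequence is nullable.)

{ d, g, n, p, v }

Add FIRST(Type)\{''} = { d, v }; Type is nullable, continue.
Add FIRST(Args) = { d, g, n, p, v }; Args is not nullable, stop.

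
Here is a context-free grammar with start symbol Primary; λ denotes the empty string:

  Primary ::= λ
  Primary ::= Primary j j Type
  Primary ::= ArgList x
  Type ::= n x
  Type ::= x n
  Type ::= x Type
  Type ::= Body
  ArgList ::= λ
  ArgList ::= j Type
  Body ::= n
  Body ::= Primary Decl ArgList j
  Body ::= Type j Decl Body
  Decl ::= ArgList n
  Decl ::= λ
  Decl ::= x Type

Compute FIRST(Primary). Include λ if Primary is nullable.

Primary ::= λ contributes λ.
From Primary ::= Primary j j Type: Primary nullable, take FIRST(Primary) ∪ {j} = { j, x }.
From Primary ::= ArgList x: ArgList nullable, take FIRST(ArgList) ∪ {x} = { j, x }.
Union: FIRST(Primary) = { j, x, λ }.

{ j, x, λ }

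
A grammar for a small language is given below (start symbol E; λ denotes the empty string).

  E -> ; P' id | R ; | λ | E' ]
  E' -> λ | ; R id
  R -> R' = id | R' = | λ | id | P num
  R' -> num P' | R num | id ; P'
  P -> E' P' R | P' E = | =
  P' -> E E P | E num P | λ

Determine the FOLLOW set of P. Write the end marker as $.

In R -> P num: add FIRST(num) = { num }.
In P' -> E E P: P is at the end, add FOLLOW(P') = { ;, =, ], id, num }.
In P' -> E num P: P is at the end, add FOLLOW(P') = { ;, =, ], id, num }.
Union: FOLLOW(P) = { ;, =, ], id, num }.

{ ;, =, ], id, num }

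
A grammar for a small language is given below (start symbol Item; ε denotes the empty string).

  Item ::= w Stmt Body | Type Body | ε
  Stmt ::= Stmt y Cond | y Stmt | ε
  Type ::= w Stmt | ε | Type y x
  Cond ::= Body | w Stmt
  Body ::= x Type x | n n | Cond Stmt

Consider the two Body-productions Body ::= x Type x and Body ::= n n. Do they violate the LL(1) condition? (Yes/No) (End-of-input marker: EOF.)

FIRST(x Type x) = { x } and FIRST(n n) = { n }.
The FIRST sets are disjoint and neither alternative is nullable — no conflict.

No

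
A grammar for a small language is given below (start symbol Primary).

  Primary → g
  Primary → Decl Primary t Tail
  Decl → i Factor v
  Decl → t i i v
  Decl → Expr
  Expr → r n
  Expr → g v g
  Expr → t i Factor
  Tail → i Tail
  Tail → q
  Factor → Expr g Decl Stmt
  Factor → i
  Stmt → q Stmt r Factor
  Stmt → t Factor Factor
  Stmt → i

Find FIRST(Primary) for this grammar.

{ g, i, r, t }

Primary → g contributes {g}.
From Primary → Decl Primary t Tail: add FIRST(Decl) = { g, i, r, t }.
Union: FIRST(Primary) = { g, i, r, t }.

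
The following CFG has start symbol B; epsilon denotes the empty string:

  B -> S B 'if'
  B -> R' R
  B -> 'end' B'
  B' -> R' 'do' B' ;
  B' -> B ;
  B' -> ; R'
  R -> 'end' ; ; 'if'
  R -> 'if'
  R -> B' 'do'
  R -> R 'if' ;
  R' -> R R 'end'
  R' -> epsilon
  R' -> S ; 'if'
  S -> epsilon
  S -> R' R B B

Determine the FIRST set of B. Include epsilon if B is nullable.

{ 'do', 'end', 'if', ; }

From B -> S B 'if': S nullable, take FIRST(S) ∪ FIRST(B) = { 'do', 'end', 'if', ; }.
From B -> R' R: R' nullable, take FIRST(R') ∪ FIRST(R) = { 'do', 'end', 'if', ; }.
B -> 'end' B' contributes {'end'}.
Union: FIRST(B) = { 'do', 'end', 'if', ; }.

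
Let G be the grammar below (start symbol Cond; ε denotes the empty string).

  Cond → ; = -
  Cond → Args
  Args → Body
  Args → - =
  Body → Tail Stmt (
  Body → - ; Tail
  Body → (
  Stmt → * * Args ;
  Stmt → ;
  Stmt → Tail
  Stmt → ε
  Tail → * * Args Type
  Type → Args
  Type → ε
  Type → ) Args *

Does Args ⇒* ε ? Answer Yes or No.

No

Nullable nonterminals: Stmt, Type.
No production of Args has an RHS whose symbols are all nullable, so Args is not nullable.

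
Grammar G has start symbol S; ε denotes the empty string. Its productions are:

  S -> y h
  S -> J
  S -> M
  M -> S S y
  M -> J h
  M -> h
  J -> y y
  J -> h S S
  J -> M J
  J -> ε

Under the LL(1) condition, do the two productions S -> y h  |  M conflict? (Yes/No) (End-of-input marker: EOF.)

Yes

FIRST(y h) = { y } and FIRST(M) = { h, y }.
Both contain y, so the two alternatives are not disjoint — LL(1) conflict.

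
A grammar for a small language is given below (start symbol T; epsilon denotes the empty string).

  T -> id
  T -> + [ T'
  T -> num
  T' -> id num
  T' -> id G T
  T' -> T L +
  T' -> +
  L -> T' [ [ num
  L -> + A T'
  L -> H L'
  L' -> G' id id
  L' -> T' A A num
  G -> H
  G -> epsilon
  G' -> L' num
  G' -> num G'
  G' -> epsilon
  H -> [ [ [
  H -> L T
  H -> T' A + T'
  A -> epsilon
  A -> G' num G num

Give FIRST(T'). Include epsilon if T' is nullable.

T' -> id num contributes {id}.
T' -> id G T contributes {id}.
From T' -> T L +: add FIRST(T) = { +, id, num }.
T' -> + contributes {+}.
Union: FIRST(T') = { +, id, num }.

{ +, id, num }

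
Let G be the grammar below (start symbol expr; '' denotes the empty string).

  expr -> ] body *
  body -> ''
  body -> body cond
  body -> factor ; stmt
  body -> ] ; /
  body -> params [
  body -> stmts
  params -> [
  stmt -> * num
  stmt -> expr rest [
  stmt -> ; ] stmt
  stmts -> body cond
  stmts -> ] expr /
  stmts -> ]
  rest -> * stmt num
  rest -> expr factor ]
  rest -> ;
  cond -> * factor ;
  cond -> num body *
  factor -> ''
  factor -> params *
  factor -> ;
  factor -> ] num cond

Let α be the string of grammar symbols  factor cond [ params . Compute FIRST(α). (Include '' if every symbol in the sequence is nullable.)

{ *, ;, [, ], num }

Add FIRST(factor)\{''} = { ;, [, ] }; factor is nullable, continue.
Add FIRST(cond) = { *, num }; cond is not nullable, stop.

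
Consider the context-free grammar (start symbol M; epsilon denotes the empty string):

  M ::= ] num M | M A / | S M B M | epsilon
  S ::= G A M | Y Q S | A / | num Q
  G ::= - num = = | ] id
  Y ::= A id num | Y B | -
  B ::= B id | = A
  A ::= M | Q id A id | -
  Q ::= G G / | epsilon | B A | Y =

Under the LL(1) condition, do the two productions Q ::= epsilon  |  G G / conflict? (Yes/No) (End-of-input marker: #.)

Yes

FIRST(epsilon) = { epsilon } and FIRST(G G /) = { -, ] }.
The first alternative is nullable and FOLLOW(Q) = { -, /, =, ], id, num } shares - with FIRST of the second — conflict.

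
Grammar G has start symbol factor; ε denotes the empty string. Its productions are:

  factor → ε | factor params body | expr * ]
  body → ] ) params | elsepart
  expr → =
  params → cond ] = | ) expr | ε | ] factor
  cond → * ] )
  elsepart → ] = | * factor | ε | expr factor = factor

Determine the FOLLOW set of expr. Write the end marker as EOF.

In factor → expr * ]: add FIRST(* ]) = { * }.
In params → ) expr: expr is at the end, add FOLLOW(params) = { EOF, ), *, =, ] }.
In elsepart → expr factor = factor: add FIRST(factor = factor) = { ), *, =, ] }.
Union: FOLLOW(expr) = { EOF, ), *, =, ] }.

{ EOF, ), *, =, ] }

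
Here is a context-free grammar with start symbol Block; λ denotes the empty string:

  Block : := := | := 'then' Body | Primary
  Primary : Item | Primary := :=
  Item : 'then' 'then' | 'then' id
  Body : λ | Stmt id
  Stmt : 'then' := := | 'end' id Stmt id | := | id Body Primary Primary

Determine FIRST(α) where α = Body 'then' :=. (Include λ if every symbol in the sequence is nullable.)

{ 'end', 'then', :=, id }

Add FIRST(Body)\{λ} = { 'end', 'then', :=, id }; Body is nullable, continue.
'then' is a terminal; add {'then'} and stop.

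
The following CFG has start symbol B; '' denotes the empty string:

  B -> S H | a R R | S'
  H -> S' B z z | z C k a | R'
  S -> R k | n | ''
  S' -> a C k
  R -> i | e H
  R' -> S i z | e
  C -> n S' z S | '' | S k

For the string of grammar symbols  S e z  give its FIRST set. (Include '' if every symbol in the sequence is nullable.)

{ e, i, n }

Add FIRST(S)\{''} = { e, i, n }; S is nullable, continue.
e is a terminal; add {e} and stop.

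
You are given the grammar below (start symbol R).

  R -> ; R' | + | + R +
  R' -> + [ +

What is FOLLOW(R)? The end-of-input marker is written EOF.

{ EOF, + }

R is the start symbol, so EOF ∈ FOLLOW(R).
In R -> + R +: add FIRST(+) = { + }.
Union: FOLLOW(R) = { EOF, + }.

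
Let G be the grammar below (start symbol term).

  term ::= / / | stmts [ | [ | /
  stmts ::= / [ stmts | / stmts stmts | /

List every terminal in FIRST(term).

{ /, [ }

term ::= / / contributes {/}.
From term ::= stmts [: add FIRST(stmts) = { / }.
term ::= [ contributes {[}.
term ::= / contributes {/}.
Union: FIRST(term) = { /, [ }.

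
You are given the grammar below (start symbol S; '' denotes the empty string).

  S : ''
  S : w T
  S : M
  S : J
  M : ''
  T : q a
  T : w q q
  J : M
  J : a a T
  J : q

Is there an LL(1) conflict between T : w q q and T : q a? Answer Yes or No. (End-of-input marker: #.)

No

FIRST(w q q) = { w } and FIRST(q a) = { q }.
The FIRST sets are disjoint and neither alternative is nullable — no conflict.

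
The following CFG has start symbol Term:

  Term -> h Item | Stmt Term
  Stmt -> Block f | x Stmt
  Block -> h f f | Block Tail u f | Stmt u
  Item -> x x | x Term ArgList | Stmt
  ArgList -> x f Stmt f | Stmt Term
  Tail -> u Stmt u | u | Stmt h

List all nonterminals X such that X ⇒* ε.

No nonterminal has an empty production or an RHS whose symbols are all nullable.

{ } (none)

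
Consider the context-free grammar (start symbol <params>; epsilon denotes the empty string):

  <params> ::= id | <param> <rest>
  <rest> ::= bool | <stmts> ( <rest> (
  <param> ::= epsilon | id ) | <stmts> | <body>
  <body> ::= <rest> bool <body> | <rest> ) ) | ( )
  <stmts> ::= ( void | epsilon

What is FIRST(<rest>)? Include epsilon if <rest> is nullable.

<rest> ::= bool contributes {bool}.
From <rest> ::= <stmts> ( <rest> (: <stmts> nullable, take FIRST(<stmts>) ∪ {(} = { ( }.
Union: FIRST(<rest>) = { (, bool }.

{ (, bool }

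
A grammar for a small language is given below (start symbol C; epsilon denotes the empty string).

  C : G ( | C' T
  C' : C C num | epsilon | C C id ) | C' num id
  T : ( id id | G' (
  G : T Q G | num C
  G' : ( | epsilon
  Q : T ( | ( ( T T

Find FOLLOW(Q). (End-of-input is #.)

In G : T Q G: add FIRST(G) = { (, num }.
Union: FOLLOW(Q) = { (, num }.

{ (, num }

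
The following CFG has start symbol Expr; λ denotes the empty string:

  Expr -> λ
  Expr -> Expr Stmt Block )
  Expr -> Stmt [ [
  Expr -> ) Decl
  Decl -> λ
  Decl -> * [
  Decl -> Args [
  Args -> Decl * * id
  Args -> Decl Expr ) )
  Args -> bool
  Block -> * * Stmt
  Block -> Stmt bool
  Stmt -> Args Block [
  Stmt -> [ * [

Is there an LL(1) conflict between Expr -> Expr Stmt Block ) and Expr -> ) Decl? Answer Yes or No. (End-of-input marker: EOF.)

Yes

FIRST(Expr Stmt Block )) = { ), *, [, bool } and FIRST() Decl) = { ) }.
Both contain ), so the two alternatives are not disjoint — LL(1) conflict.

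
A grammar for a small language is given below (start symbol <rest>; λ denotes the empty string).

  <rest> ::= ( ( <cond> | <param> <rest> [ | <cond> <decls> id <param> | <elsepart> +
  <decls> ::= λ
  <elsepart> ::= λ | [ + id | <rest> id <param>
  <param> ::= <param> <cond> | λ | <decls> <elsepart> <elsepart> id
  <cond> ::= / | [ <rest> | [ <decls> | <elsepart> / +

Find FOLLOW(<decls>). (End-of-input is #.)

{ #, (, +, /, [, id }

In <rest> ::= <cond> <decls> id <param>: add FIRST(id <param>) = { id }.
In <param> ::= <decls> <elsepart> <elsepart> id: add FIRST(<elsepart> <elsepart> id) = { (, +, /, [, id }.
In <cond> ::= [ <decls>: <decls> is at the end, add FOLLOW(<cond>) = { #, (, +, /, [, id }.
Union: FOLLOW(<decls>) = { #, (, +, /, [, id }.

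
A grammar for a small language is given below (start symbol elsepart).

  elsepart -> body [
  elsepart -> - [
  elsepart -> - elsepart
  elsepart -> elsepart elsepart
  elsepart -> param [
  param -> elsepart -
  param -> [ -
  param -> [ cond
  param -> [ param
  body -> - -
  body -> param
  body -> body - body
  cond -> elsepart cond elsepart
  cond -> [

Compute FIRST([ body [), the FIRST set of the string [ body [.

[ is a terminal; add {[} and stop.

{ [ }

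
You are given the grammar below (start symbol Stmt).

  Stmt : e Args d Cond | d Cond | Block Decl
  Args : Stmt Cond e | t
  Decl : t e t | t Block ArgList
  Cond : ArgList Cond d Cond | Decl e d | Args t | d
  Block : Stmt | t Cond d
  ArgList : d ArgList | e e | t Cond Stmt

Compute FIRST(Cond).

From Cond : ArgList Cond d Cond: add FIRST(ArgList) = { d, e, t }.
From Cond : Decl e d: add FIRST(Decl) = { t }.
From Cond : Args t: add FIRST(Args) = { d, e, t }.
Cond : d contributes {d}.
Union: FIRST(Cond) = { d, e, t }.

{ d, e, t }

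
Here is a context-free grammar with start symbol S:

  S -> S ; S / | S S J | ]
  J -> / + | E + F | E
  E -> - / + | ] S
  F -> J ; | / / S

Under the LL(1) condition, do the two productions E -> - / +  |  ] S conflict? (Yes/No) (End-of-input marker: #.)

No

FIRST(- / +) = { - } and FIRST(] S) = { ] }.
The FIRST sets are disjoint and neither alternative is nullable — no conflict.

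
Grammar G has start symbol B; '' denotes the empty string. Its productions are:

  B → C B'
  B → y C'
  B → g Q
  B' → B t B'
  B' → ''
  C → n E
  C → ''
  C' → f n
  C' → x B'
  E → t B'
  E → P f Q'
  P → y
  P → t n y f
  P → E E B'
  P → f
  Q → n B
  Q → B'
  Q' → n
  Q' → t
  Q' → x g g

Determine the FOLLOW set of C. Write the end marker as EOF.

{ EOF, g, n, t, y }

In B → C B': add FIRST(B')\{''} = { g, n, t, y }.
  Since B' is nullable, also add FOLLOW(B) = { EOF, t }.
Union: FOLLOW(C) = { EOF, g, n, t, y }.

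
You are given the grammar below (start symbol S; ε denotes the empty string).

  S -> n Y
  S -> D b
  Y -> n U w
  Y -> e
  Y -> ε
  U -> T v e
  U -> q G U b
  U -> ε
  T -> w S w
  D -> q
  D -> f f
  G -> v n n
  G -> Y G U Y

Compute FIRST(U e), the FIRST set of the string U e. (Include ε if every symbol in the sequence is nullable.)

{ e, q, w }

Add FIRST(U)\{ε} = { q, w }; U is nullable, continue.
e is a terminal; add {e} and stop.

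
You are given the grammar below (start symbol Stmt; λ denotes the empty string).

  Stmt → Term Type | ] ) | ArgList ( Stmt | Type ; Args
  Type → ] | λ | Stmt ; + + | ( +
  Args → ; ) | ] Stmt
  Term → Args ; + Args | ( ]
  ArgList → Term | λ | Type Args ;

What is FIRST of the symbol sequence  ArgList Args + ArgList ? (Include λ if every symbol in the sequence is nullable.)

{ (, ;, ] }

Add FIRST(ArgList)\{λ} = { (, ;, ] }; ArgList is nullable, continue.
Add FIRST(Args) = { ;, ] }; Args is not nullable, stop.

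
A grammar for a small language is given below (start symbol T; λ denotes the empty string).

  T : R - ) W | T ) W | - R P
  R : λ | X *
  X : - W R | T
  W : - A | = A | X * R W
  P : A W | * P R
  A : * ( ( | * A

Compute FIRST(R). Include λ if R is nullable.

{ -, λ }

R : λ contributes λ.
From R : X *: add FIRST(X) = { - }.
Union: FIRST(R) = { -, λ }.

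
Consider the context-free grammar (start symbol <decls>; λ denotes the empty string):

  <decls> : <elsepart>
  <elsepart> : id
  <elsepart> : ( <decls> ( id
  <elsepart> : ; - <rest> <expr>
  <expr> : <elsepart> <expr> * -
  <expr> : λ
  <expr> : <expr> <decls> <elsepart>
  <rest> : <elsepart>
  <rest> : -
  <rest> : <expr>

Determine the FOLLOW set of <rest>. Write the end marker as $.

In <elsepart> : ; - <rest> <expr>: add FIRST(<expr>)\{λ} = { (, ;, id }.
  Since <expr> is nullable, also add FOLLOW(<elsepart>) = { $, (, *, ;, id }.
Union: FOLLOW(<rest>) = { $, (, *, ;, id }.

{ $, (, *, ;, id }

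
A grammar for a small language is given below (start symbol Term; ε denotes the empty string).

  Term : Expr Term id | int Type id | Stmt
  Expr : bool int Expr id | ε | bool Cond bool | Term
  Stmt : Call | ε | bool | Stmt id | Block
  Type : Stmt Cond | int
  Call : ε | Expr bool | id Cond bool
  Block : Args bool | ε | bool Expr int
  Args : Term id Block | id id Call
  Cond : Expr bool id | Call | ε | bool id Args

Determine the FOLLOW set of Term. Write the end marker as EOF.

{ EOF, bool, id, int }

Term is the start symbol, so EOF ∈ FOLLOW(Term).
In Term : Expr Term id: add FIRST(id) = { id }.
In Expr : Term: Term is at the end, add FOLLOW(Expr) = { bool, id, int }.
In Args : Term id Block: add FIRST(id Block) = { id }.
Union: FOLLOW(Term) = { EOF, bool, id, int }.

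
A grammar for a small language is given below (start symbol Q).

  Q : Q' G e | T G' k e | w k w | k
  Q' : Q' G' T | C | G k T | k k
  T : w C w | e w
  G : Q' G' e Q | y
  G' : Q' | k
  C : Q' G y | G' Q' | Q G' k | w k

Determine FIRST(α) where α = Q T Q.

Add FIRST(Q) = { e, k, w, y }; Q is not nullable, stop.

{ e, k, w, y }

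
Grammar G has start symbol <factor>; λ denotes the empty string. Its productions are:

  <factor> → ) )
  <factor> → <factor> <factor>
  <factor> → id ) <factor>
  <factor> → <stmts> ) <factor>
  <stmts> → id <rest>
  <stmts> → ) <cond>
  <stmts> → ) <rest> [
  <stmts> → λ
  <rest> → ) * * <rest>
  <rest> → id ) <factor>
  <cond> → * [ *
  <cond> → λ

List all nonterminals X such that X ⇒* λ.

{ <cond>, <stmts> }

Directly nullable (have an λ-production): <stmts>, <cond>.
No other nonterminal has a production whose RHS symbols are all nullable.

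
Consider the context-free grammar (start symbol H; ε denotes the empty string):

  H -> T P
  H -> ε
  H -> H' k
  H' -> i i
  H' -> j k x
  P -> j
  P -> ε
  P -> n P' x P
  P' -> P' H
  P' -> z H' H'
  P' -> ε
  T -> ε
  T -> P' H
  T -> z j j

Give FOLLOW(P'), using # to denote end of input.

{ #, i, j, n, x, z }

In P -> n P' x P: add FIRST(x P) = { x }.
In P' -> P' H: add FIRST(H)\{ε} = { i, j, n, z }.
  Since H is nullable, also add FOLLOW(P') = { #, i, j, n, x, z }.
In T -> P' H: add FIRST(H)\{ε} = { i, j, n, z }.
  Since H is nullable, also add FOLLOW(T) = { #, i, j, n, x, z }.
Union: FOLLOW(P') = { #, i, j, n, x, z }.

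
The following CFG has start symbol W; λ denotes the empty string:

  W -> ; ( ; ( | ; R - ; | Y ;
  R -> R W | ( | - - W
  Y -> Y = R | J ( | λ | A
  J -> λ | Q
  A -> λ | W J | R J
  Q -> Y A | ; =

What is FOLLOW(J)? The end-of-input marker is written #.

{ (, -, ;, = }

In Y -> J (: add FIRST(() = { ( }.
In A -> W J: J is at the end, add FOLLOW(A) = { (, -, ;, = }.
In A -> R J: J is at the end, add FOLLOW(A) = { (, -, ;, = }.
Union: FOLLOW(J) = { (, -, ;, = }.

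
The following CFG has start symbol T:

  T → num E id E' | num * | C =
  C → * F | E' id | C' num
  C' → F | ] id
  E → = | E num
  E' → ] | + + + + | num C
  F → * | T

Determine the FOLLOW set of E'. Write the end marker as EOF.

In T → num E id E': E' is at the end, add FOLLOW(T) = { EOF, =, id, num }.
In C → E' id: add FIRST(id) = { id }.
Union: FOLLOW(E') = { EOF, =, id, num }.

{ EOF, =, id, num }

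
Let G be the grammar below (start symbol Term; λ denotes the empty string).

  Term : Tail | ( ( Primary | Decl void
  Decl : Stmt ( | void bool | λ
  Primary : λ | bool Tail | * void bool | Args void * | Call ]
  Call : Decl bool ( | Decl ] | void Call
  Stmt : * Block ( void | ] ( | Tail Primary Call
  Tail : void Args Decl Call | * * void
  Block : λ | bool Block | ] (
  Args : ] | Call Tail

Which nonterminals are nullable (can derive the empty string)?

{ Block, Decl, Primary }

Directly nullable (have an λ-production): Decl, Primary, Block.
No other nonterminal has a production whose RHS symbols are all nullable.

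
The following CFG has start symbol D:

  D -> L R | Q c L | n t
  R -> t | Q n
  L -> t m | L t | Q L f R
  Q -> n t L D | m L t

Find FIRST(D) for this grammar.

From D -> L R: add FIRST(L) = { m, n, t }.
From D -> Q c L: add FIRST(Q) = { m, n }.
D -> n t contributes {n}.
Union: FIRST(D) = { m, n, t }.

{ m, n, t }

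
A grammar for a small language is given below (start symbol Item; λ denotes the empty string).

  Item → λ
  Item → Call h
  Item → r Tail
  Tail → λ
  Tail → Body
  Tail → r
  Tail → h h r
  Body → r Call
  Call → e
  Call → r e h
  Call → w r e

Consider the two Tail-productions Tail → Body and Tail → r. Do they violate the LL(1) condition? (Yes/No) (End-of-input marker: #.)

FIRST(Body) = { r } and FIRST(r) = { r }.
Both contain r, so the two alternatives are not disjoint — LL(1) conflict.

Yes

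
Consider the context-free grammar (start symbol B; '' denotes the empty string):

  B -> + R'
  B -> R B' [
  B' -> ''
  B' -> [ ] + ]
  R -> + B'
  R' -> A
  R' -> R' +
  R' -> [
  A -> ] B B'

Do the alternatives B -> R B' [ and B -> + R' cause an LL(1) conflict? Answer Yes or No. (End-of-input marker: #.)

FIRST(R B' [) = { + } and FIRST(+ R') = { + }.
Both contain +, so the two alternatives are not disjoint — LL(1) conflict.

Yes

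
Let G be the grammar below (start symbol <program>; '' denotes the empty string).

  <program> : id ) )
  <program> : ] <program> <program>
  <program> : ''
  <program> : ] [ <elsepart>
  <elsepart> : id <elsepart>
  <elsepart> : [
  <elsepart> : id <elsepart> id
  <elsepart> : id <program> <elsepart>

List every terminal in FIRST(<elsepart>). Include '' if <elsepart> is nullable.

<elsepart> : id <elsepart> contributes {id}.
<elsepart> : [ contributes {[}.
<elsepart> : id <elsepart> id contributes {id}.
<elsepart> : id <program> <elsepart> contributes {id}.
Union: FIRST(<elsepart>) = { [, id }.

{ [, id }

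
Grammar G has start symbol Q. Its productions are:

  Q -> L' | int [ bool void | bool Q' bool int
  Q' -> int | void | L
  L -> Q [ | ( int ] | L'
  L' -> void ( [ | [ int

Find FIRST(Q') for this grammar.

{ (, [, bool, int, void }

Q' -> int contributes {int}.
Q' -> void contributes {void}.
From Q' -> L: add FIRST(L) = { (, [, bool, int, void }.
Union: FIRST(Q') = { (, [, bool, int, void }.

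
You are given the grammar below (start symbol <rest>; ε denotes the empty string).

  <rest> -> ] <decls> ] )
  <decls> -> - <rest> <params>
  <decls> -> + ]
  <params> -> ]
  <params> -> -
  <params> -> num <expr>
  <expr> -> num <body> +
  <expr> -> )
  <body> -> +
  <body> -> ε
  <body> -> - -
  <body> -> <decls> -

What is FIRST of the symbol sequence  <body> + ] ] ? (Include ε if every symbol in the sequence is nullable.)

{ +, - }

Add FIRST(<body>)\{ε} = { +, - }; <body> is nullable, continue.
+ is a terminal; add {+} and stop.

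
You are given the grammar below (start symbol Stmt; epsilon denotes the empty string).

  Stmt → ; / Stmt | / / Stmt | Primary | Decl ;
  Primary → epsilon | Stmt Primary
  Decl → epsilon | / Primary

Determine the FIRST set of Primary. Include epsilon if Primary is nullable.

{ /, ;, epsilon }

Primary → epsilon contributes epsilon.
From Primary → Stmt Primary: Stmt, Primary nullable, take FIRST(Stmt) ∪ FIRST(Primary) = { /, ; }; also epsilon since the whole RHS is nullable.
Union: FIRST(Primary) = { /, ;, epsilon }.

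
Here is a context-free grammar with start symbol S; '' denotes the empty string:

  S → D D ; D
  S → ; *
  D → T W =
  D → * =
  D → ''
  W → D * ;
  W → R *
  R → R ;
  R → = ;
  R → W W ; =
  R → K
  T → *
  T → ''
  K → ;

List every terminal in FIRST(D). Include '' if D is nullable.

{ *, ;, =, '' }

From D → T W =: T nullable, take FIRST(T) ∪ FIRST(W) = { *, ;, = }.
D → * = contributes {*}.
D → '' contributes ''.
Union: FIRST(D) = { *, ;, =, '' }.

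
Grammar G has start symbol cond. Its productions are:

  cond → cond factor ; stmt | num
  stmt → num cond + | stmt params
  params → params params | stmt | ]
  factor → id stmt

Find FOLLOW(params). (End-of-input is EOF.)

{ EOF, +, ;, ], id, num }

In stmt → stmt params: params is at the end, add FOLLOW(stmt) = { EOF, +, ;, ], id, num }.
In params → params params: add FIRST(params) = { ], num }.
In params → params params: params is at the end, add FOLLOW(params) = { EOF, +, ;, ], id, num }.
Union: FOLLOW(params) = { EOF, +, ;, ], id, num }.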